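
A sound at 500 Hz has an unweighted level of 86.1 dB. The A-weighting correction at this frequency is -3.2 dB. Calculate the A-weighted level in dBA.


Given values:
  SPL = 86.1 dB
  A-weighting at 500 Hz = -3.2 dB
Formula: L_A = SPL + A_weight
L_A = 86.1 + (-3.2)
L_A = 82.9

82.9 dBA


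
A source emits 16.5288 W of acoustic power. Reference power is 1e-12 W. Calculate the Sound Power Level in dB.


Given values:
  W = 16.5288 W
  W_ref = 1e-12 W
Formula: SWL = 10 * log10(W / W_ref)
Compute ratio: W / W_ref = 16528800000000
Compute log10: log10(16528800000000) = 13.218241
Multiply: SWL = 10 * 13.218241 = 132.18

132.18 dB


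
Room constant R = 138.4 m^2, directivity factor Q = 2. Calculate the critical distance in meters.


Given values:
  R = 138.4 m^2, Q = 2
Formula: d_c = 0.141 * sqrt(Q * R)
Compute Q * R = 2 * 138.4 = 276.8
Compute sqrt(276.8) = 16.6373
d_c = 0.141 * 16.6373 = 2.346

2.346 m


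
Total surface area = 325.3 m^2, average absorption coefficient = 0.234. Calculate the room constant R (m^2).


Given values:
  S = 325.3 m^2, alpha = 0.234
Formula: R = S * alpha / (1 - alpha)
Numerator: 325.3 * 0.234 = 76.1202
Denominator: 1 - 0.234 = 0.766
R = 76.1202 / 0.766 = 99.37

99.37 m^2


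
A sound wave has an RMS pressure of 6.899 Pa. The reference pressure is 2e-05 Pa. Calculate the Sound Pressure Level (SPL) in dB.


Given values:
  p = 6.899 Pa
  p_ref = 2e-05 Pa
Formula: SPL = 20 * log10(p / p_ref)
Compute ratio: p / p_ref = 6.899 / 2e-05 = 344950
Compute log10: log10(344950) = 5.537756
Multiply: SPL = 20 * 5.537756 = 110.76

110.76 dB


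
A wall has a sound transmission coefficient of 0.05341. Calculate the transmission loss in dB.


Given values:
  tau = 0.05341
Formula: TL = 10 * log10(1 / tau)
Compute 1 / tau = 1 / 0.05341 = 18.7231
Compute log10(18.7231) = 1.272378
TL = 10 * 1.272378 = 12.72

12.72 dB


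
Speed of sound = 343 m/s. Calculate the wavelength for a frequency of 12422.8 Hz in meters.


Given values:
  c = 343 m/s, f = 12422.8 Hz
Formula: lambda = c / f
lambda = 343 / 12422.8
lambda = 0.0276

0.0276 m


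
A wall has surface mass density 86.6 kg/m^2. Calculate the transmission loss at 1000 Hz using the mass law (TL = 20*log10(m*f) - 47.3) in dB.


Given values:
  m = 86.6 kg/m^2, f = 1000 Hz
Formula: TL = 20 * log10(m * f) - 47.3
Compute m * f = 86.6 * 1000 = 86600.0
Compute log10(86600.0) = 4.937518
Compute 20 * 4.937518 = 98.7504
TL = 98.7504 - 47.3 = 51.45

51.45 dB


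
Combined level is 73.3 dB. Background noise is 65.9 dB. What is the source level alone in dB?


Given values:
  L_total = 73.3 dB, L_bg = 65.9 dB
Formula: L_source = 10 * log10(10^(L_total/10) - 10^(L_bg/10))
Convert to linear:
  10^(73.3/10) = 21379620.895
  10^(65.9/10) = 3890451.4499
Difference: 21379620.895 - 3890451.4499 = 17489169.4451
L_source = 10 * log10(17489169.4451) = 72.43

72.43 dB


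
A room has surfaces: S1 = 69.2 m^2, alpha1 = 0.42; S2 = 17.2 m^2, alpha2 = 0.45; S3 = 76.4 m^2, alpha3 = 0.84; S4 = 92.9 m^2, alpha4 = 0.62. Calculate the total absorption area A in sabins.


Given surfaces:
  Surface 1: 69.2 * 0.42 = 29.064
  Surface 2: 17.2 * 0.45 = 7.74
  Surface 3: 76.4 * 0.84 = 64.176
  Surface 4: 92.9 * 0.62 = 57.598
Formula: A = sum(Si * alpha_i)
A = 29.064 + 7.74 + 64.176 + 57.598
A = 158.58

158.58 sabins


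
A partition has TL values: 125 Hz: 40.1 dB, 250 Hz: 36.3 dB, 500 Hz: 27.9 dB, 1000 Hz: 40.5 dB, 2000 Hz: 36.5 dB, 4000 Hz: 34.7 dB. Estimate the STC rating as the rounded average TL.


Given TL values at each frequency:
  125 Hz: 40.1 dB
  250 Hz: 36.3 dB
  500 Hz: 27.9 dB
  1000 Hz: 40.5 dB
  2000 Hz: 36.5 dB
  4000 Hz: 34.7 dB
Formula: STC ~ round(average of TL values)
Sum = 40.1 + 36.3 + 27.9 + 40.5 + 36.5 + 34.7 = 216.0
Average = 216.0 / 6 = 36.0
Rounded: 36

36


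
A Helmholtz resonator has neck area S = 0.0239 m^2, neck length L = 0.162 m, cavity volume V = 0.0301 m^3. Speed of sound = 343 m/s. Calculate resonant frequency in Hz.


Given values:
  S = 0.0239 m^2, L = 0.162 m, V = 0.0301 m^3, c = 343 m/s
Formula: f = (c / (2*pi)) * sqrt(S / (V * L))
Compute V * L = 0.0301 * 0.162 = 0.0048762
Compute S / (V * L) = 0.0239 / 0.0048762 = 4.9014
Compute sqrt(4.9014) = 2.213911
Compute c / (2*pi) = 343 / 6.283185 = 54.590148
f = 54.590148 * 2.213911 = 120.86

120.86 Hz


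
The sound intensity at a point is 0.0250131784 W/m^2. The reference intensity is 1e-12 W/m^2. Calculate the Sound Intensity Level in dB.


Given values:
  I = 0.0250131784 W/m^2
  I_ref = 1e-12 W/m^2
Formula: SIL = 10 * log10(I / I_ref)
Compute ratio: I / I_ref = 25013178400
Compute log10: log10(25013178400) = 10.398169
Multiply: SIL = 10 * 10.398169 = 103.98

103.98 dB


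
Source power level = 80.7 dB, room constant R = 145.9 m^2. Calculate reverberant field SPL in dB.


Given values:
  Lw = 80.7 dB, R = 145.9 m^2
Formula: SPL = Lw + 10 * log10(4 / R)
Compute 4 / R = 4 / 145.9 = 0.027416
Compute 10 * log10(0.027416) = -15.62
SPL = 80.7 + (-15.62) = 65.08

65.08 dB


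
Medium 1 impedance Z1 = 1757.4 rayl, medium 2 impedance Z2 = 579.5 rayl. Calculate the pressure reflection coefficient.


Given values:
  Z1 = 1757.4 rayl, Z2 = 579.5 rayl
Formula: R = (Z2 - Z1) / (Z2 + Z1)
Numerator: Z2 - Z1 = 579.5 - 1757.4 = -1177.9
Denominator: Z2 + Z1 = 579.5 + 1757.4 = 2336.9
R = -1177.9 / 2336.9 = -0.504

-0.504


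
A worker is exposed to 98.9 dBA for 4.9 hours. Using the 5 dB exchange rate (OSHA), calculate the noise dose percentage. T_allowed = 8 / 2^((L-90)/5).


Given values:
  L = 98.9 dBA, T = 4.9 hours
Formula: T_allowed = 8 / 2^((L - 90) / 5)
Compute exponent: (98.9 - 90) / 5 = 1.78
Compute 2^(1.78) = 3.434262
T_allowed = 8 / 3.434262 = 2.329467 hours
Dose = (T / T_allowed) * 100
Dose = (4.9 / 2.329467) * 100 = 210.35

210.35 %


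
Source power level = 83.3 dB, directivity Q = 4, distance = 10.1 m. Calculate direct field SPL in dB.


Given values:
  Lw = 83.3 dB, Q = 4, r = 10.1 m
Formula: SPL = Lw + 10 * log10(Q / (4 * pi * r^2))
Compute 4 * pi * r^2 = 4 * pi * 10.1^2 = 1281.8955
Compute Q / denom = 4 / 1281.8955 = 0.00312038
Compute 10 * log10(0.00312038) = -25.0579
SPL = 83.3 + (-25.0579) = 58.24

58.24 dB


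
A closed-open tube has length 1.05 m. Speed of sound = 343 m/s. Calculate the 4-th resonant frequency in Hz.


Given values:
  Tube type: closed-open, L = 1.05 m, c = 343 m/s, n = 4
Formula: f_n = (2n - 1) * c / (4 * L)
Compute 2n - 1 = 2*4 - 1 = 7
Compute 4 * L = 4 * 1.05 = 4.2
f = 7 * 343 / 4.2
f = 571.67

571.67 Hz


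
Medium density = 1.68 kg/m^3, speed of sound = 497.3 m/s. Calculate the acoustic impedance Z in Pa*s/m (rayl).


Given values:
  rho = 1.68 kg/m^3
  c = 497.3 m/s
Formula: Z = rho * c
Z = 1.68 * 497.3
Z = 835.46

835.46 rayl


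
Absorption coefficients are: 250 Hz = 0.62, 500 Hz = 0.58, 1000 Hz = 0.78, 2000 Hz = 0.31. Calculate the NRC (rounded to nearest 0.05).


Given values:
  a_250 = 0.62, a_500 = 0.58
  a_1000 = 0.78, a_2000 = 0.31
Formula: NRC = (a250 + a500 + a1000 + a2000) / 4
Sum = 0.62 + 0.58 + 0.78 + 0.31 = 2.29
NRC = 2.29 / 4 = 0.5725
Rounded to nearest 0.05: 0.55

0.55


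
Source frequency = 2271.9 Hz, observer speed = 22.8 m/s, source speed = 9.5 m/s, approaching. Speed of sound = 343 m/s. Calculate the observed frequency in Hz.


Given values:
  f_s = 2271.9 Hz, v_o = 22.8 m/s, v_s = 9.5 m/s
  Direction: approaching
Formula: f_o = f_s * (c + v_o) / (c - v_s)
Numerator: c + v_o = 343 + 22.8 = 365.8
Denominator: c - v_s = 343 - 9.5 = 333.5
f_o = 2271.9 * 365.8 / 333.5 = 2491.94

2491.94 Hz


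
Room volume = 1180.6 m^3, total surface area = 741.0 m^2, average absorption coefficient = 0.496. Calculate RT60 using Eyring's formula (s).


Given values:
  V = 1180.6 m^3, S = 741.0 m^2, alpha = 0.496
Formula: RT60 = 0.161 * V / (-S * ln(1 - alpha))
Compute ln(1 - 0.496) = ln(0.504) = -0.685179
Denominator: -741.0 * -0.685179 = 507.7176
Numerator: 0.161 * 1180.6 = 190.0766
RT60 = 190.0766 / 507.7176 = 0.374

0.374 s


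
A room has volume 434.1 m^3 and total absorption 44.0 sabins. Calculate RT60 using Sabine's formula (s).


Given values:
  V = 434.1 m^3
  A = 44.0 sabins
Formula: RT60 = 0.161 * V / A
Numerator: 0.161 * 434.1 = 69.8901
RT60 = 69.8901 / 44.0 = 1.588

1.588 s


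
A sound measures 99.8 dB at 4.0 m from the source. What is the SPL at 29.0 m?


Given values:
  SPL1 = 99.8 dB, r1 = 4.0 m, r2 = 29.0 m
Formula: SPL2 = SPL1 - 20 * log10(r2 / r1)
Compute ratio: r2 / r1 = 29.0 / 4.0 = 7.25
Compute log10: log10(7.25) = 0.860338
Compute drop: 20 * 0.860338 = 17.2068
SPL2 = 99.8 - 17.2068 = 82.59

82.59 dB


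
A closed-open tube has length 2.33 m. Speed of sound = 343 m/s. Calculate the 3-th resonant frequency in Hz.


Given values:
  Tube type: closed-open, L = 2.33 m, c = 343 m/s, n = 3
Formula: f_n = (2n - 1) * c / (4 * L)
Compute 2n - 1 = 2*3 - 1 = 5
Compute 4 * L = 4 * 2.33 = 9.32
f = 5 * 343 / 9.32
f = 184.01

184.01 Hz


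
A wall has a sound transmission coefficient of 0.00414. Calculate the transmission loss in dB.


Given values:
  tau = 0.00414
Formula: TL = 10 * log10(1 / tau)
Compute 1 / tau = 1 / 0.00414 = 241.5459
Compute log10(241.5459) = 2.383
TL = 10 * 2.383 = 23.83

23.83 dB


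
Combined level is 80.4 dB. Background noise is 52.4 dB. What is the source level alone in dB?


Given values:
  L_total = 80.4 dB, L_bg = 52.4 dB
Formula: L_source = 10 * log10(10^(L_total/10) - 10^(L_bg/10))
Convert to linear:
  10^(80.4/10) = 109647819.6143
  10^(52.4/10) = 173780.0829
Difference: 109647819.6143 - 173780.0829 = 109474039.5314
L_source = 10 * log10(109474039.5314) = 80.39

80.39 dB


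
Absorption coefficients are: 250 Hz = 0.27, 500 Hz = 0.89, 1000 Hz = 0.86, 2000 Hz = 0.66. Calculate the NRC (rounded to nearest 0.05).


Given values:
  a_250 = 0.27, a_500 = 0.89
  a_1000 = 0.86, a_2000 = 0.66
Formula: NRC = (a250 + a500 + a1000 + a2000) / 4
Sum = 0.27 + 0.89 + 0.86 + 0.66 = 2.68
NRC = 2.68 / 4 = 0.67
Rounded to nearest 0.05: 0.65

0.65


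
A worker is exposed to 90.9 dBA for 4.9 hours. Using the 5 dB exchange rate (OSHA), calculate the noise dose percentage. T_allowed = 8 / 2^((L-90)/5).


Given values:
  L = 90.9 dBA, T = 4.9 hours
Formula: T_allowed = 8 / 2^((L - 90) / 5)
Compute exponent: (90.9 - 90) / 5 = 0.18
Compute 2^(0.18) = 1.132884
T_allowed = 8 / 1.132884 = 7.061623 hours
Dose = (T / T_allowed) * 100
Dose = (4.9 / 7.061623) * 100 = 69.39

69.39 %


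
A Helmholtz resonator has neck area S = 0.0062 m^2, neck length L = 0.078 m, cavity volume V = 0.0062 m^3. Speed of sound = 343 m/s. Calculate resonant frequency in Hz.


Given values:
  S = 0.0062 m^2, L = 0.078 m, V = 0.0062 m^3, c = 343 m/s
Formula: f = (c / (2*pi)) * sqrt(S / (V * L))
Compute V * L = 0.0062 * 0.078 = 0.0004836
Compute S / (V * L) = 0.0062 / 0.0004836 = 12.8205
Compute sqrt(12.8205) = 3.580573
Compute c / (2*pi) = 343 / 6.283185 = 54.590148
f = 54.590148 * 3.580573 = 195.46

195.46 Hz


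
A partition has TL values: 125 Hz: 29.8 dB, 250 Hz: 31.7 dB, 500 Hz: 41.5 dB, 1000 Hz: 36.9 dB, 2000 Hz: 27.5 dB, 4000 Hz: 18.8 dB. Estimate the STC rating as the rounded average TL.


Given TL values at each frequency:
  125 Hz: 29.8 dB
  250 Hz: 31.7 dB
  500 Hz: 41.5 dB
  1000 Hz: 36.9 dB
  2000 Hz: 27.5 dB
  4000 Hz: 18.8 dB
Formula: STC ~ round(average of TL values)
Sum = 29.8 + 31.7 + 41.5 + 36.9 + 27.5 + 18.8 = 186.2
Average = 186.2 / 6 = 31.03
Rounded: 31

31


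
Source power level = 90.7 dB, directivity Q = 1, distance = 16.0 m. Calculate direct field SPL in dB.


Given values:
  Lw = 90.7 dB, Q = 1, r = 16.0 m
Formula: SPL = Lw + 10 * log10(Q / (4 * pi * r^2))
Compute 4 * pi * r^2 = 4 * pi * 16.0^2 = 3216.9909
Compute Q / denom = 1 / 3216.9909 = 0.00031085
Compute 10 * log10(0.00031085) = -35.0745
SPL = 90.7 + (-35.0745) = 55.63

55.63 dB


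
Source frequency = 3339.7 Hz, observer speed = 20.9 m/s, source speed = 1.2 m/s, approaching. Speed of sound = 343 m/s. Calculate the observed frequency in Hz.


Given values:
  f_s = 3339.7 Hz, v_o = 20.9 m/s, v_s = 1.2 m/s
  Direction: approaching
Formula: f_o = f_s * (c + v_o) / (c - v_s)
Numerator: c + v_o = 343 + 20.9 = 363.9
Denominator: c - v_s = 343 - 1.2 = 341.8
f_o = 3339.7 * 363.9 / 341.8 = 3555.64

3555.64 Hz


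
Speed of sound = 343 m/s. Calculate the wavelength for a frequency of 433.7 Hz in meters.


Given values:
  c = 343 m/s, f = 433.7 Hz
Formula: lambda = c / f
lambda = 343 / 433.7
lambda = 0.7909

0.7909 m


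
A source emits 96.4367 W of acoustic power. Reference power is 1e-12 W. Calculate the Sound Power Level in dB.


Given values:
  W = 96.4367 W
  W_ref = 1e-12 W
Formula: SWL = 10 * log10(W / W_ref)
Compute ratio: W / W_ref = 96436700000000
Compute log10: log10(96436700000000) = 13.984242
Multiply: SWL = 10 * 13.984242 = 139.84

139.84 dB


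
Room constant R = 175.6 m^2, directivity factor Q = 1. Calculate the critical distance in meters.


Given values:
  R = 175.6 m^2, Q = 1
Formula: d_c = 0.141 * sqrt(Q * R)
Compute Q * R = 1 * 175.6 = 175.6
Compute sqrt(175.6) = 13.2514
d_c = 0.141 * 13.2514 = 1.868

1.868 m


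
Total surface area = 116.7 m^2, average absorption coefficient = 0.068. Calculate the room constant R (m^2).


Given values:
  S = 116.7 m^2, alpha = 0.068
Formula: R = S * alpha / (1 - alpha)
Numerator: 116.7 * 0.068 = 7.9356
Denominator: 1 - 0.068 = 0.932
R = 7.9356 / 0.932 = 8.51

8.51 m^2


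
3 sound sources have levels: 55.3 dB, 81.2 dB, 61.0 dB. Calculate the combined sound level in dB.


Formula: L_total = 10 * log10( sum(10^(Li/10)) )
  Source 1: 10^(55.3/10) = 338844.1561
  Source 2: 10^(81.2/10) = 131825673.8556
  Source 3: 10^(61.0/10) = 1258925.4118
Sum of linear values = 133423443.4235
L_total = 10 * log10(133423443.4235) = 81.25

81.25 dB


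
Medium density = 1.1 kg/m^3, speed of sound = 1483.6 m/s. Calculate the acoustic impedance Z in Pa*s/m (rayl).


Given values:
  rho = 1.1 kg/m^3
  c = 1483.6 m/s
Formula: Z = rho * c
Z = 1.1 * 1483.6
Z = 1631.96

1631.96 rayl


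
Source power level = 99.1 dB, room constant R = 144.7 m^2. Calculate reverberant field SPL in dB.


Given values:
  Lw = 99.1 dB, R = 144.7 m^2
Formula: SPL = Lw + 10 * log10(4 / R)
Compute 4 / R = 4 / 144.7 = 0.027643
Compute 10 * log10(0.027643) = -15.5841
SPL = 99.1 + (-15.5841) = 83.52

83.52 dB


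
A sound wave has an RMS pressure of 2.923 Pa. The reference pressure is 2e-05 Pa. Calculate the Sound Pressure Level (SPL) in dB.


Given values:
  p = 2.923 Pa
  p_ref = 2e-05 Pa
Formula: SPL = 20 * log10(p / p_ref)
Compute ratio: p / p_ref = 2.923 / 2e-05 = 146150
Compute log10: log10(146150) = 5.164799
Multiply: SPL = 20 * 5.164799 = 103.3

103.3 dB


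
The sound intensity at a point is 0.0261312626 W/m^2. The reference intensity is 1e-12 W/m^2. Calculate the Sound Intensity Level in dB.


Given values:
  I = 0.0261312626 W/m^2
  I_ref = 1e-12 W/m^2
Formula: SIL = 10 * log10(I / I_ref)
Compute ratio: I / I_ref = 26131262600
Compute log10: log10(26131262600) = 10.41716
Multiply: SIL = 10 * 10.41716 = 104.17

104.17 dB


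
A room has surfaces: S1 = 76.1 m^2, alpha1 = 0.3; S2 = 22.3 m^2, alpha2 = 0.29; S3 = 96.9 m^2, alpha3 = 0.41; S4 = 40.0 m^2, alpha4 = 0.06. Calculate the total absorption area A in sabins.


Given surfaces:
  Surface 1: 76.1 * 0.3 = 22.83
  Surface 2: 22.3 * 0.29 = 6.467
  Surface 3: 96.9 * 0.41 = 39.729
  Surface 4: 40.0 * 0.06 = 2.4
Formula: A = sum(Si * alpha_i)
A = 22.83 + 6.467 + 39.729 + 2.4
A = 71.43

71.43 sabins


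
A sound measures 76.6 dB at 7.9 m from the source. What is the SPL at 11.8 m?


Given values:
  SPL1 = 76.6 dB, r1 = 7.9 m, r2 = 11.8 m
Formula: SPL2 = SPL1 - 20 * log10(r2 / r1)
Compute ratio: r2 / r1 = 11.8 / 7.9 = 1.4937
Compute log10: log10(1.4937) = 0.174263
Compute drop: 20 * 0.174263 = 3.4853
SPL2 = 76.6 - 3.4853 = 73.11

73.11 dB


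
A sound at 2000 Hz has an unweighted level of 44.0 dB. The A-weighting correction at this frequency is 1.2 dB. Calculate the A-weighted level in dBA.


Given values:
  SPL = 44.0 dB
  A-weighting at 2000 Hz = 1.2 dB
Formula: L_A = SPL + A_weight
L_A = 44.0 + (1.2)
L_A = 45.2

45.2 dBA


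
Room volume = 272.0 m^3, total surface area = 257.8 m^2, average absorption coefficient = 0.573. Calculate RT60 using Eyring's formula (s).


Given values:
  V = 272.0 m^3, S = 257.8 m^2, alpha = 0.573
Formula: RT60 = 0.161 * V / (-S * ln(1 - alpha))
Compute ln(1 - 0.573) = ln(0.427) = -0.850971
Denominator: -257.8 * -0.850971 = 219.3803
Numerator: 0.161 * 272.0 = 43.792
RT60 = 43.792 / 219.3803 = 0.2

0.2 s


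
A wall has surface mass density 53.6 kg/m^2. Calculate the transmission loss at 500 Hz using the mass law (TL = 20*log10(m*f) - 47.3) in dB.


Given values:
  m = 53.6 kg/m^2, f = 500 Hz
Formula: TL = 20 * log10(m * f) - 47.3
Compute m * f = 53.6 * 500 = 26800.0
Compute log10(26800.0) = 4.428135
Compute 20 * 4.428135 = 88.5627
TL = 88.5627 - 47.3 = 41.26

41.26 dB


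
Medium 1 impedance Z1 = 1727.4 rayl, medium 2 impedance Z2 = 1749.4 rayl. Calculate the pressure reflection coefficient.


Given values:
  Z1 = 1727.4 rayl, Z2 = 1749.4 rayl
Formula: R = (Z2 - Z1) / (Z2 + Z1)
Numerator: Z2 - Z1 = 1749.4 - 1727.4 = 22.0
Denominator: Z2 + Z1 = 1749.4 + 1727.4 = 3476.8
R = 22.0 / 3476.8 = 0.0063

0.0063


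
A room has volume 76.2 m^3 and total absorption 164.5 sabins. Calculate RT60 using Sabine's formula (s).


Given values:
  V = 76.2 m^3
  A = 164.5 sabins
Formula: RT60 = 0.161 * V / A
Numerator: 0.161 * 76.2 = 12.2682
RT60 = 12.2682 / 164.5 = 0.075

0.075 s


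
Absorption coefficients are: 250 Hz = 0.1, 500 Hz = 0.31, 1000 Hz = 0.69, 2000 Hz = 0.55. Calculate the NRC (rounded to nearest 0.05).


Given values:
  a_250 = 0.1, a_500 = 0.31
  a_1000 = 0.69, a_2000 = 0.55
Formula: NRC = (a250 + a500 + a1000 + a2000) / 4
Sum = 0.1 + 0.31 + 0.69 + 0.55 = 1.65
NRC = 1.65 / 4 = 0.4125
Rounded to nearest 0.05: 0.4

0.4


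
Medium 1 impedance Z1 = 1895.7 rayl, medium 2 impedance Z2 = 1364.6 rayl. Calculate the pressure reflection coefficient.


Given values:
  Z1 = 1895.7 rayl, Z2 = 1364.6 rayl
Formula: R = (Z2 - Z1) / (Z2 + Z1)
Numerator: Z2 - Z1 = 1364.6 - 1895.7 = -531.1
Denominator: Z2 + Z1 = 1364.6 + 1895.7 = 3260.3
R = -531.1 / 3260.3 = -0.1629

-0.1629


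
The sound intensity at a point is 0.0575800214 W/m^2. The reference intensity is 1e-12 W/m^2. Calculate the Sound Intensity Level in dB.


Given values:
  I = 0.0575800214 W/m^2
  I_ref = 1e-12 W/m^2
Formula: SIL = 10 * log10(I / I_ref)
Compute ratio: I / I_ref = 57580021400
Compute log10: log10(57580021400) = 10.760272
Multiply: SIL = 10 * 10.760272 = 107.6

107.6 dB


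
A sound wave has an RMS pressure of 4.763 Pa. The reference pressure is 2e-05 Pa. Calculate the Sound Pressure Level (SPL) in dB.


Given values:
  p = 4.763 Pa
  p_ref = 2e-05 Pa
Formula: SPL = 20 * log10(p / p_ref)
Compute ratio: p / p_ref = 4.763 / 2e-05 = 238150
Compute log10: log10(238150) = 5.376851
Multiply: SPL = 20 * 5.376851 = 107.54

107.54 dB


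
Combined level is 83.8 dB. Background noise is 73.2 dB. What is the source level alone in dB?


Given values:
  L_total = 83.8 dB, L_bg = 73.2 dB
Formula: L_source = 10 * log10(10^(L_total/10) - 10^(L_bg/10))
Convert to linear:
  10^(83.8/10) = 239883291.9019
  10^(73.2/10) = 20892961.3085
Difference: 239883291.9019 - 20892961.3085 = 218990330.5934
L_source = 10 * log10(218990330.5934) = 83.4

83.4 dB


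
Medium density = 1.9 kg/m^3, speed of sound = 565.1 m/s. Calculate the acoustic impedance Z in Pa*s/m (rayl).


Given values:
  rho = 1.9 kg/m^3
  c = 565.1 m/s
Formula: Z = rho * c
Z = 1.9 * 565.1
Z = 1073.69

1073.69 rayl


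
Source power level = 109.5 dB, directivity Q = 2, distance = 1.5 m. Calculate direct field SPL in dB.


Given values:
  Lw = 109.5 dB, Q = 2, r = 1.5 m
Formula: SPL = Lw + 10 * log10(Q / (4 * pi * r^2))
Compute 4 * pi * r^2 = 4 * pi * 1.5^2 = 28.2743
Compute Q / denom = 2 / 28.2743 = 0.07073562
Compute 10 * log10(0.07073562) = -11.5036
SPL = 109.5 + (-11.5036) = 98.0

98.0 dB


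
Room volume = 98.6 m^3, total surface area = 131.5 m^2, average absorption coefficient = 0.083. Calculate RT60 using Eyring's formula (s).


Given values:
  V = 98.6 m^3, S = 131.5 m^2, alpha = 0.083
Formula: RT60 = 0.161 * V / (-S * ln(1 - alpha))
Compute ln(1 - 0.083) = ln(0.917) = -0.086648
Denominator: -131.5 * -0.086648 = 11.3942
Numerator: 0.161 * 98.6 = 15.8746
RT60 = 15.8746 / 11.3942 = 1.393

1.393 s


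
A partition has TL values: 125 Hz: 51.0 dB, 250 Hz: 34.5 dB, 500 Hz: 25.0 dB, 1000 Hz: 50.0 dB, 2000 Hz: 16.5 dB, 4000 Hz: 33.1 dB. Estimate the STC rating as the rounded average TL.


Given TL values at each frequency:
  125 Hz: 51.0 dB
  250 Hz: 34.5 dB
  500 Hz: 25.0 dB
  1000 Hz: 50.0 dB
  2000 Hz: 16.5 dB
  4000 Hz: 33.1 dB
Formula: STC ~ round(average of TL values)
Sum = 51.0 + 34.5 + 25.0 + 50.0 + 16.5 + 33.1 = 210.1
Average = 210.1 / 6 = 35.02
Rounded: 35

35


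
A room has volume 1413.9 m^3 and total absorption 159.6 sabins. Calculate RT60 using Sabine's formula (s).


Given values:
  V = 1413.9 m^3
  A = 159.6 sabins
Formula: RT60 = 0.161 * V / A
Numerator: 0.161 * 1413.9 = 227.6379
RT60 = 227.6379 / 159.6 = 1.426

1.426 s


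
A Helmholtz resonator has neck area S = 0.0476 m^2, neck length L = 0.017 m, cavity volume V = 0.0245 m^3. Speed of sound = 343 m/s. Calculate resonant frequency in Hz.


Given values:
  S = 0.0476 m^2, L = 0.017 m, V = 0.0245 m^3, c = 343 m/s
Formula: f = (c / (2*pi)) * sqrt(S / (V * L))
Compute V * L = 0.0245 * 0.017 = 0.0004165
Compute S / (V * L) = 0.0476 / 0.0004165 = 114.2857
Compute sqrt(114.2857) = 10.690449
Compute c / (2*pi) = 343 / 6.283185 = 54.590148
f = 54.590148 * 10.690449 = 583.59

583.59 Hz


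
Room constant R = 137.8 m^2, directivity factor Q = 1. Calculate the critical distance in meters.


Given values:
  R = 137.8 m^2, Q = 1
Formula: d_c = 0.141 * sqrt(Q * R)
Compute Q * R = 1 * 137.8 = 137.8
Compute sqrt(137.8) = 11.7388
d_c = 0.141 * 11.7388 = 1.655

1.655 m


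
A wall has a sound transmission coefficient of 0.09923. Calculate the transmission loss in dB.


Given values:
  tau = 0.09923
Formula: TL = 10 * log10(1 / tau)
Compute 1 / tau = 1 / 0.09923 = 10.0776
Compute log10(10.0776) = 1.003357
TL = 10 * 1.003357 = 10.03

10.03 dB


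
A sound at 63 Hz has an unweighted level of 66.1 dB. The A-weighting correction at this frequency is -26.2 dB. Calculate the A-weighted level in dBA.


Given values:
  SPL = 66.1 dB
  A-weighting at 63 Hz = -26.2 dB
Formula: L_A = SPL + A_weight
L_A = 66.1 + (-26.2)
L_A = 39.9

39.9 dBA


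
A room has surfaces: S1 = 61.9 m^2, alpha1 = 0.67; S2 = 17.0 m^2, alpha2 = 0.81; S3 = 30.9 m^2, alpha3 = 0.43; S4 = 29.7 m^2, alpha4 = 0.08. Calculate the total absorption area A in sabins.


Given surfaces:
  Surface 1: 61.9 * 0.67 = 41.473
  Surface 2: 17.0 * 0.81 = 13.77
  Surface 3: 30.9 * 0.43 = 13.287
  Surface 4: 29.7 * 0.08 = 2.376
Formula: A = sum(Si * alpha_i)
A = 41.473 + 13.77 + 13.287 + 2.376
A = 70.91

70.91 sabins


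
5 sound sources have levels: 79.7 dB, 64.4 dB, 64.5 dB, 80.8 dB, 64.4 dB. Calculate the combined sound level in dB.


Formula: L_total = 10 * log10( sum(10^(Li/10)) )
  Source 1: 10^(79.7/10) = 93325430.0797
  Source 2: 10^(64.4/10) = 2754228.7033
  Source 3: 10^(64.5/10) = 2818382.9313
  Source 4: 10^(80.8/10) = 120226443.4617
  Source 5: 10^(64.4/10) = 2754228.7033
Sum of linear values = 221878713.8793
L_total = 10 * log10(221878713.8793) = 83.46

83.46 dB


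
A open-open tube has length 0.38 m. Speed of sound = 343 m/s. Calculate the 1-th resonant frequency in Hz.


Given values:
  Tube type: open-open, L = 0.38 m, c = 343 m/s, n = 1
Formula: f_n = n * c / (2 * L)
Compute 2 * L = 2 * 0.38 = 0.76
f = 1 * 343 / 0.76
f = 451.32

451.32 Hz


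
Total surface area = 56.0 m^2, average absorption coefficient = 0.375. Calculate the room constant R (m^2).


Given values:
  S = 56.0 m^2, alpha = 0.375
Formula: R = S * alpha / (1 - alpha)
Numerator: 56.0 * 0.375 = 21.0
Denominator: 1 - 0.375 = 0.625
R = 21.0 / 0.625 = 33.6

33.6 m^2


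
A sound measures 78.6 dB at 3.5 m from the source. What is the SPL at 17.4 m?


Given values:
  SPL1 = 78.6 dB, r1 = 3.5 m, r2 = 17.4 m
Formula: SPL2 = SPL1 - 20 * log10(r2 / r1)
Compute ratio: r2 / r1 = 17.4 / 3.5 = 4.9714
Compute log10: log10(4.9714) = 0.696479
Compute drop: 20 * 0.696479 = 13.9296
SPL2 = 78.6 - 13.9296 = 64.67

64.67 dB


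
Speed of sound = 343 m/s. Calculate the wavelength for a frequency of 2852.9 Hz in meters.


Given values:
  c = 343 m/s, f = 2852.9 Hz
Formula: lambda = c / f
lambda = 343 / 2852.9
lambda = 0.1202

0.1202 m


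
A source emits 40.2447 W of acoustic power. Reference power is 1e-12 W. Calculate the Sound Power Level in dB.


Given values:
  W = 40.2447 W
  W_ref = 1e-12 W
Formula: SWL = 10 * log10(W / W_ref)
Compute ratio: W / W_ref = 40244700000000
Compute log10: log10(40244700000000) = 13.604709
Multiply: SWL = 10 * 13.604709 = 136.05

136.05 dB


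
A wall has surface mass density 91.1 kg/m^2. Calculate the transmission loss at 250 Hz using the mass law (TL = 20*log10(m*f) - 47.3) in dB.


Given values:
  m = 91.1 kg/m^2, f = 250 Hz
Formula: TL = 20 * log10(m * f) - 47.3
Compute m * f = 91.1 * 250 = 22775.0
Compute log10(22775.0) = 4.357458
Compute 20 * 4.357458 = 87.1492
TL = 87.1492 - 47.3 = 39.85

39.85 dB


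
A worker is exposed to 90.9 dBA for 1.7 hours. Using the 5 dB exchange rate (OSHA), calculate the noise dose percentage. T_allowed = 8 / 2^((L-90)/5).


Given values:
  L = 90.9 dBA, T = 1.7 hours
Formula: T_allowed = 8 / 2^((L - 90) / 5)
Compute exponent: (90.9 - 90) / 5 = 0.18
Compute 2^(0.18) = 1.132884
T_allowed = 8 / 1.132884 = 7.061623 hours
Dose = (T / T_allowed) * 100
Dose = (1.7 / 7.061623) * 100 = 24.07

24.07 %


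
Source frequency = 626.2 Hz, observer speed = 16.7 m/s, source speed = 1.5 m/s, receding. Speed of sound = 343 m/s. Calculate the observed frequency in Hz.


Given values:
  f_s = 626.2 Hz, v_o = 16.7 m/s, v_s = 1.5 m/s
  Direction: receding
Formula: f_o = f_s * (c - v_o) / (c + v_s)
Numerator: c - v_o = 343 - 16.7 = 326.3
Denominator: c + v_s = 343 + 1.5 = 344.5
f_o = 626.2 * 326.3 / 344.5 = 593.12

593.12 Hz


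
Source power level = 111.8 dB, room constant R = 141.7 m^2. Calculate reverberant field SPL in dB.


Given values:
  Lw = 111.8 dB, R = 141.7 m^2
Formula: SPL = Lw + 10 * log10(4 / R)
Compute 4 / R = 4 / 141.7 = 0.028229
Compute 10 * log10(0.028229) = -15.493
SPL = 111.8 + (-15.493) = 96.31

96.31 dB


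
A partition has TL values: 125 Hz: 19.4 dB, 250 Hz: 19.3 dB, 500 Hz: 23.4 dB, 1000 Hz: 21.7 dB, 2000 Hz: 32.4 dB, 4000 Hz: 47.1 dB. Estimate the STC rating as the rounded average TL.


Given TL values at each frequency:
  125 Hz: 19.4 dB
  250 Hz: 19.3 dB
  500 Hz: 23.4 dB
  1000 Hz: 21.7 dB
  2000 Hz: 32.4 dB
  4000 Hz: 47.1 dB
Formula: STC ~ round(average of TL values)
Sum = 19.4 + 19.3 + 23.4 + 21.7 + 32.4 + 47.1 = 163.3
Average = 163.3 / 6 = 27.22
Rounded: 27

27


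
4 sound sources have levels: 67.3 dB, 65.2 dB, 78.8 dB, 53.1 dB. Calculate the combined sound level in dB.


Formula: L_total = 10 * log10( sum(10^(Li/10)) )
  Source 1: 10^(67.3/10) = 5370317.9637
  Source 2: 10^(65.2/10) = 3311311.2148
  Source 3: 10^(78.8/10) = 75857757.5029
  Source 4: 10^(53.1/10) = 204173.7945
Sum of linear values = 84743560.4759
L_total = 10 * log10(84743560.4759) = 79.28

79.28 dB


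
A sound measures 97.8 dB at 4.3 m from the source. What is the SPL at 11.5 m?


Given values:
  SPL1 = 97.8 dB, r1 = 4.3 m, r2 = 11.5 m
Formula: SPL2 = SPL1 - 20 * log10(r2 / r1)
Compute ratio: r2 / r1 = 11.5 / 4.3 = 2.6744
Compute log10: log10(2.6744) = 0.427226
Compute drop: 20 * 0.427226 = 8.5445
SPL2 = 97.8 - 8.5445 = 89.26

89.26 dB


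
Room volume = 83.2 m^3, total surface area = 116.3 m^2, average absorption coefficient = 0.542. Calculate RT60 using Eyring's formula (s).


Given values:
  V = 83.2 m^3, S = 116.3 m^2, alpha = 0.542
Formula: RT60 = 0.161 * V / (-S * ln(1 - alpha))
Compute ln(1 - 0.542) = ln(0.458) = -0.780886
Denominator: -116.3 * -0.780886 = 90.817
Numerator: 0.161 * 83.2 = 13.3952
RT60 = 13.3952 / 90.817 = 0.147

0.147 s


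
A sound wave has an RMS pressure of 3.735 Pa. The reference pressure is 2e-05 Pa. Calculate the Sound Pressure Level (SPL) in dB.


Given values:
  p = 3.735 Pa
  p_ref = 2e-05 Pa
Formula: SPL = 20 * log10(p / p_ref)
Compute ratio: p / p_ref = 3.735 / 2e-05 = 186750
Compute log10: log10(186750) = 5.271261
Multiply: SPL = 20 * 5.271261 = 105.43

105.43 dB


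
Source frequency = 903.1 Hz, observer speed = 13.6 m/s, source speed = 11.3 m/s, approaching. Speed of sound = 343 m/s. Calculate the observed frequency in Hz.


Given values:
  f_s = 903.1 Hz, v_o = 13.6 m/s, v_s = 11.3 m/s
  Direction: approaching
Formula: f_o = f_s * (c + v_o) / (c - v_s)
Numerator: c + v_o = 343 + 13.6 = 356.6
Denominator: c - v_s = 343 - 11.3 = 331.7
f_o = 903.1 * 356.6 / 331.7 = 970.89

970.89 Hz


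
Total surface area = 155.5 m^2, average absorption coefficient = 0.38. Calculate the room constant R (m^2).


Given values:
  S = 155.5 m^2, alpha = 0.38
Formula: R = S * alpha / (1 - alpha)
Numerator: 155.5 * 0.38 = 59.09
Denominator: 1 - 0.38 = 0.62
R = 59.09 / 0.62 = 95.31

95.31 m^2


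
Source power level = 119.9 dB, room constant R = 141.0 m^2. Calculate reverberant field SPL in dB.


Given values:
  Lw = 119.9 dB, R = 141.0 m^2
Formula: SPL = Lw + 10 * log10(4 / R)
Compute 4 / R = 4 / 141.0 = 0.028369
Compute 10 * log10(0.028369) = -15.4716
SPL = 119.9 + (-15.4716) = 104.43

104.43 dB


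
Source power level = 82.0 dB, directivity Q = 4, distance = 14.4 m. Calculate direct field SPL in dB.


Given values:
  Lw = 82.0 dB, Q = 4, r = 14.4 m
Formula: SPL = Lw + 10 * log10(Q / (4 * pi * r^2))
Compute 4 * pi * r^2 = 4 * pi * 14.4^2 = 2605.7626
Compute Q / denom = 4 / 2605.7626 = 0.00153506
Compute 10 * log10(0.00153506) = -28.1387
SPL = 82.0 + (-28.1387) = 53.86

53.86 dB


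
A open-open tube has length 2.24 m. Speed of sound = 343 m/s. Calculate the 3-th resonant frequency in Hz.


Given values:
  Tube type: open-open, L = 2.24 m, c = 343 m/s, n = 3
Formula: f_n = n * c / (2 * L)
Compute 2 * L = 2 * 2.24 = 4.48
f = 3 * 343 / 4.48
f = 229.69

229.69 Hz


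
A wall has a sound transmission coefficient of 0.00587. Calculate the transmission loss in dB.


Given values:
  tau = 0.00587
Formula: TL = 10 * log10(1 / tau)
Compute 1 / tau = 1 / 0.00587 = 170.3578
Compute log10(170.3578) = 2.231362
TL = 10 * 2.231362 = 22.31

22.31 dB


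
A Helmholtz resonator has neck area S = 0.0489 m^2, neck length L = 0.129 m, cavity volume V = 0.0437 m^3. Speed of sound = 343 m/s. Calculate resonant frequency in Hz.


Given values:
  S = 0.0489 m^2, L = 0.129 m, V = 0.0437 m^3, c = 343 m/s
Formula: f = (c / (2*pi)) * sqrt(S / (V * L))
Compute V * L = 0.0437 * 0.129 = 0.0056373
Compute S / (V * L) = 0.0489 / 0.0056373 = 8.6744
Compute sqrt(8.6744) = 2.945233
Compute c / (2*pi) = 343 / 6.283185 = 54.590148
f = 54.590148 * 2.945233 = 160.78

160.78 Hz


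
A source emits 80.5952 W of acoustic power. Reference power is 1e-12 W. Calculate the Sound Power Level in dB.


Given values:
  W = 80.5952 W
  W_ref = 1e-12 W
Formula: SWL = 10 * log10(W / W_ref)
Compute ratio: W / W_ref = 80595200000000
Compute log10: log10(80595200000000) = 13.906309
Multiply: SWL = 10 * 13.906309 = 139.06

139.06 dB


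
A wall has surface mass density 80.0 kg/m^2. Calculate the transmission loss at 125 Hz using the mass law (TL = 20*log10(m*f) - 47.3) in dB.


Given values:
  m = 80.0 kg/m^2, f = 125 Hz
Formula: TL = 20 * log10(m * f) - 47.3
Compute m * f = 80.0 * 125 = 10000.0
Compute log10(10000.0) = 4.0
Compute 20 * 4.0 = 80.0
TL = 80.0 - 47.3 = 32.7

32.7 dB


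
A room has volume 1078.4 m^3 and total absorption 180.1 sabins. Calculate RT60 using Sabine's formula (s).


Given values:
  V = 1078.4 m^3
  A = 180.1 sabins
Formula: RT60 = 0.161 * V / A
Numerator: 0.161 * 1078.4 = 173.6224
RT60 = 173.6224 / 180.1 = 0.964

0.964 s


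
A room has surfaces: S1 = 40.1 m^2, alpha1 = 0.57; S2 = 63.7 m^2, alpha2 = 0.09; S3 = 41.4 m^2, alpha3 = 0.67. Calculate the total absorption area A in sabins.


Given surfaces:
  Surface 1: 40.1 * 0.57 = 22.857
  Surface 2: 63.7 * 0.09 = 5.733
  Surface 3: 41.4 * 0.67 = 27.738
Formula: A = sum(Si * alpha_i)
A = 22.857 + 5.733 + 27.738
A = 56.33

56.33 sabins


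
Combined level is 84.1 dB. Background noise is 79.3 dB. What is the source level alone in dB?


Given values:
  L_total = 84.1 dB, L_bg = 79.3 dB
Formula: L_source = 10 * log10(10^(L_total/10) - 10^(L_bg/10))
Convert to linear:
  10^(84.1/10) = 257039578.2769
  10^(79.3/10) = 85113803.8202
Difference: 257039578.2769 - 85113803.8202 = 171925774.4567
L_source = 10 * log10(171925774.4567) = 82.35

82.35 dB


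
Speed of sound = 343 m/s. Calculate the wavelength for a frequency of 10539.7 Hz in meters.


Given values:
  c = 343 m/s, f = 10539.7 Hz
Formula: lambda = c / f
lambda = 343 / 10539.7
lambda = 0.0325

0.0325 m


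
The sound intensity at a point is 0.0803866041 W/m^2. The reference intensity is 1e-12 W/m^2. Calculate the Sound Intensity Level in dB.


Given values:
  I = 0.0803866041 W/m^2
  I_ref = 1e-12 W/m^2
Formula: SIL = 10 * log10(I / I_ref)
Compute ratio: I / I_ref = 80386604100
Compute log10: log10(80386604100) = 10.905184
Multiply: SIL = 10 * 10.905184 = 109.05

109.05 dB


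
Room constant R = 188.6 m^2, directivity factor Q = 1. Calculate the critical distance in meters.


Given values:
  R = 188.6 m^2, Q = 1
Formula: d_c = 0.141 * sqrt(Q * R)
Compute Q * R = 1 * 188.6 = 188.6
Compute sqrt(188.6) = 13.7332
d_c = 0.141 * 13.7332 = 1.936

1.936 m


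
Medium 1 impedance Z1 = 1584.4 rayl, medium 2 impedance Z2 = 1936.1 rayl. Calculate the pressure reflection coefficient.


Given values:
  Z1 = 1584.4 rayl, Z2 = 1936.1 rayl
Formula: R = (Z2 - Z1) / (Z2 + Z1)
Numerator: Z2 - Z1 = 1936.1 - 1584.4 = 351.7
Denominator: Z2 + Z1 = 1936.1 + 1584.4 = 3520.5
R = 351.7 / 3520.5 = 0.0999

0.0999


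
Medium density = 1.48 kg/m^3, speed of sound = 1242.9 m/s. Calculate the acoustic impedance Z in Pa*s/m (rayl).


Given values:
  rho = 1.48 kg/m^3
  c = 1242.9 m/s
Formula: Z = rho * c
Z = 1.48 * 1242.9
Z = 1839.49

1839.49 rayl


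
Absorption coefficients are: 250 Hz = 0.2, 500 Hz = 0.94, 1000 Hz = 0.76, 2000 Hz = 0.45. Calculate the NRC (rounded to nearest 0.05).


Given values:
  a_250 = 0.2, a_500 = 0.94
  a_1000 = 0.76, a_2000 = 0.45
Formula: NRC = (a250 + a500 + a1000 + a2000) / 4
Sum = 0.2 + 0.94 + 0.76 + 0.45 = 2.35
NRC = 2.35 / 4 = 0.5875
Rounded to nearest 0.05: 0.6

0.6


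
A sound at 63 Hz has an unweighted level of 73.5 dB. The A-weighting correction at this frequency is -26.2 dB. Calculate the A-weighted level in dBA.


Given values:
  SPL = 73.5 dB
  A-weighting at 63 Hz = -26.2 dB
Formula: L_A = SPL + A_weight
L_A = 73.5 + (-26.2)
L_A = 47.3

47.3 dBA


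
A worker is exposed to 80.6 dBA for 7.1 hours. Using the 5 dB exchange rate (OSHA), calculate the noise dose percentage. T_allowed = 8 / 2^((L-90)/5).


Given values:
  L = 80.6 dBA, T = 7.1 hours
Formula: T_allowed = 8 / 2^((L - 90) / 5)
Compute exponent: (80.6 - 90) / 5 = -1.88
Compute 2^(-1.88) = 0.271684
T_allowed = 8 / 0.271684 = 29.445974 hours
Dose = (T / T_allowed) * 100
Dose = (7.1 / 29.445974) * 100 = 24.11

24.11 %


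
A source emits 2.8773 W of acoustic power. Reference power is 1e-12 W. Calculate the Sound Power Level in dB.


Given values:
  W = 2.8773 W
  W_ref = 1e-12 W
Formula: SWL = 10 * log10(W / W_ref)
Compute ratio: W / W_ref = 2877300000000
Compute log10: log10(2877300000000) = 12.458985
Multiply: SWL = 10 * 12.458985 = 124.59

124.59 dB


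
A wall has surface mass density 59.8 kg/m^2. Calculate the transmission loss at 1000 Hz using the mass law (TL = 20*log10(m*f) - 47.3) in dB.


Given values:
  m = 59.8 kg/m^2, f = 1000 Hz
Formula: TL = 20 * log10(m * f) - 47.3
Compute m * f = 59.8 * 1000 = 59800.0
Compute log10(59800.0) = 4.776701
Compute 20 * 4.776701 = 95.534
TL = 95.534 - 47.3 = 48.23

48.23 dB


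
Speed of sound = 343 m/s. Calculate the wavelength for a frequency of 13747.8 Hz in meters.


Given values:
  c = 343 m/s, f = 13747.8 Hz
Formula: lambda = c / f
lambda = 343 / 13747.8
lambda = 0.0249

0.0249 m


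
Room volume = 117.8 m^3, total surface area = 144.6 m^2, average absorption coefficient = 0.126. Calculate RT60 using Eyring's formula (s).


Given values:
  V = 117.8 m^3, S = 144.6 m^2, alpha = 0.126
Formula: RT60 = 0.161 * V / (-S * ln(1 - alpha))
Compute ln(1 - 0.126) = ln(0.874) = -0.134675
Denominator: -144.6 * -0.134675 = 19.474
Numerator: 0.161 * 117.8 = 18.9658
RT60 = 18.9658 / 19.474 = 0.974

0.974 s


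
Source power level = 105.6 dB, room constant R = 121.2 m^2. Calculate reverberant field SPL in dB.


Given values:
  Lw = 105.6 dB, R = 121.2 m^2
Formula: SPL = Lw + 10 * log10(4 / R)
Compute 4 / R = 4 / 121.2 = 0.033003
Compute 10 * log10(0.033003) = -14.8145
SPL = 105.6 + (-14.8145) = 90.79

90.79 dB


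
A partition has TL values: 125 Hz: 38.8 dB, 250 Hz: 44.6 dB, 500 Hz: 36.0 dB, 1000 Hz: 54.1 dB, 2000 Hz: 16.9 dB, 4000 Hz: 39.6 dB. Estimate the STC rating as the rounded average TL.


Given TL values at each frequency:
  125 Hz: 38.8 dB
  250 Hz: 44.6 dB
  500 Hz: 36.0 dB
  1000 Hz: 54.1 dB
  2000 Hz: 16.9 dB
  4000 Hz: 39.6 dB
Formula: STC ~ round(average of TL values)
Sum = 38.8 + 44.6 + 36.0 + 54.1 + 16.9 + 39.6 = 230.0
Average = 230.0 / 6 = 38.33
Rounded: 38

38


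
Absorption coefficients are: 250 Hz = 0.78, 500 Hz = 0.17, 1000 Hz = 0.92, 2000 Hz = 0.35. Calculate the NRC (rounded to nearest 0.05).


Given values:
  a_250 = 0.78, a_500 = 0.17
  a_1000 = 0.92, a_2000 = 0.35
Formula: NRC = (a250 + a500 + a1000 + a2000) / 4
Sum = 0.78 + 0.17 + 0.92 + 0.35 = 2.22
NRC = 2.22 / 4 = 0.555
Rounded to nearest 0.05: 0.55

0.55


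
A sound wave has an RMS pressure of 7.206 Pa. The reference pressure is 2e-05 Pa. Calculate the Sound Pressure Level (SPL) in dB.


Given values:
  p = 7.206 Pa
  p_ref = 2e-05 Pa
Formula: SPL = 20 * log10(p / p_ref)
Compute ratio: p / p_ref = 7.206 / 2e-05 = 360300
Compute log10: log10(360300) = 5.556664
Multiply: SPL = 20 * 5.556664 = 111.13

111.13 dB


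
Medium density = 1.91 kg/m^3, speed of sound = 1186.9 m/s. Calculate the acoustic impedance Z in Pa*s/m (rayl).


Given values:
  rho = 1.91 kg/m^3
  c = 1186.9 m/s
Formula: Z = rho * c
Z = 1.91 * 1186.9
Z = 2266.98

2266.98 rayl


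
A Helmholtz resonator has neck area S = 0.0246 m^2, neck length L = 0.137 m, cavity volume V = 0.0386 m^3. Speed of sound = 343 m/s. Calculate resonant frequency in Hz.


Given values:
  S = 0.0246 m^2, L = 0.137 m, V = 0.0386 m^3, c = 343 m/s
Formula: f = (c / (2*pi)) * sqrt(S / (V * L))
Compute V * L = 0.0386 * 0.137 = 0.0052882
Compute S / (V * L) = 0.0246 / 0.0052882 = 4.6519
Compute sqrt(4.6519) = 2.156826
Compute c / (2*pi) = 343 / 6.283185 = 54.590148
f = 54.590148 * 2.156826 = 117.74

117.74 Hz


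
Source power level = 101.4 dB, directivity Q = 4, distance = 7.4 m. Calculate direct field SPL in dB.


Given values:
  Lw = 101.4 dB, Q = 4, r = 7.4 m
Formula: SPL = Lw + 10 * log10(Q / (4 * pi * r^2))
Compute 4 * pi * r^2 = 4 * pi * 7.4^2 = 688.1345
Compute Q / denom = 4 / 688.1345 = 0.00581282
Compute 10 * log10(0.00581282) = -22.3561
SPL = 101.4 + (-22.3561) = 79.04

79.04 dB


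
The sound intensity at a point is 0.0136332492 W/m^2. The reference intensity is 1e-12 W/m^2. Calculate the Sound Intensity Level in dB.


Given values:
  I = 0.0136332492 W/m^2
  I_ref = 1e-12 W/m^2
Formula: SIL = 10 * log10(I / I_ref)
Compute ratio: I / I_ref = 13633249200
Compute log10: log10(13633249200) = 10.134599
Multiply: SIL = 10 * 10.134599 = 101.35

101.35 dB


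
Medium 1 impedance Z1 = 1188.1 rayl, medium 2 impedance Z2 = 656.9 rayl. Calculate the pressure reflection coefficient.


Given values:
  Z1 = 1188.1 rayl, Z2 = 656.9 rayl
Formula: R = (Z2 - Z1) / (Z2 + Z1)
Numerator: Z2 - Z1 = 656.9 - 1188.1 = -531.2
Denominator: Z2 + Z1 = 656.9 + 1188.1 = 1845.0
R = -531.2 / 1845.0 = -0.2879

-0.2879
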